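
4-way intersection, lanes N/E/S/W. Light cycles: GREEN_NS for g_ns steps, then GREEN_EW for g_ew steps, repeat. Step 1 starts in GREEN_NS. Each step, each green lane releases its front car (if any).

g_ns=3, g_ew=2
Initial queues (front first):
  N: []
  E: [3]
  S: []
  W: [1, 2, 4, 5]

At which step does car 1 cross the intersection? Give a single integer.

Step 1 [NS]: N:empty,E:wait,S:empty,W:wait | queues: N=0 E=1 S=0 W=4
Step 2 [NS]: N:empty,E:wait,S:empty,W:wait | queues: N=0 E=1 S=0 W=4
Step 3 [NS]: N:empty,E:wait,S:empty,W:wait | queues: N=0 E=1 S=0 W=4
Step 4 [EW]: N:wait,E:car3-GO,S:wait,W:car1-GO | queues: N=0 E=0 S=0 W=3
Step 5 [EW]: N:wait,E:empty,S:wait,W:car2-GO | queues: N=0 E=0 S=0 W=2
Step 6 [NS]: N:empty,E:wait,S:empty,W:wait | queues: N=0 E=0 S=0 W=2
Step 7 [NS]: N:empty,E:wait,S:empty,W:wait | queues: N=0 E=0 S=0 W=2
Step 8 [NS]: N:empty,E:wait,S:empty,W:wait | queues: N=0 E=0 S=0 W=2
Step 9 [EW]: N:wait,E:empty,S:wait,W:car4-GO | queues: N=0 E=0 S=0 W=1
Step 10 [EW]: N:wait,E:empty,S:wait,W:car5-GO | queues: N=0 E=0 S=0 W=0
Car 1 crosses at step 4

4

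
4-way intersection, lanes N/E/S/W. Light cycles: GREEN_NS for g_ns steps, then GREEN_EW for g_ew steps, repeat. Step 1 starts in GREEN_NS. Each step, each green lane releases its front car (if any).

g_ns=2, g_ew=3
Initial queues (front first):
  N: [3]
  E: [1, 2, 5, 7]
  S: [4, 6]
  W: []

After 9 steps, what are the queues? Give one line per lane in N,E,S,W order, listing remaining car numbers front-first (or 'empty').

Step 1 [NS]: N:car3-GO,E:wait,S:car4-GO,W:wait | queues: N=0 E=4 S=1 W=0
Step 2 [NS]: N:empty,E:wait,S:car6-GO,W:wait | queues: N=0 E=4 S=0 W=0
Step 3 [EW]: N:wait,E:car1-GO,S:wait,W:empty | queues: N=0 E=3 S=0 W=0
Step 4 [EW]: N:wait,E:car2-GO,S:wait,W:empty | queues: N=0 E=2 S=0 W=0
Step 5 [EW]: N:wait,E:car5-GO,S:wait,W:empty | queues: N=0 E=1 S=0 W=0
Step 6 [NS]: N:empty,E:wait,S:empty,W:wait | queues: N=0 E=1 S=0 W=0
Step 7 [NS]: N:empty,E:wait,S:empty,W:wait | queues: N=0 E=1 S=0 W=0
Step 8 [EW]: N:wait,E:car7-GO,S:wait,W:empty | queues: N=0 E=0 S=0 W=0

N: empty
E: empty
S: empty
W: empty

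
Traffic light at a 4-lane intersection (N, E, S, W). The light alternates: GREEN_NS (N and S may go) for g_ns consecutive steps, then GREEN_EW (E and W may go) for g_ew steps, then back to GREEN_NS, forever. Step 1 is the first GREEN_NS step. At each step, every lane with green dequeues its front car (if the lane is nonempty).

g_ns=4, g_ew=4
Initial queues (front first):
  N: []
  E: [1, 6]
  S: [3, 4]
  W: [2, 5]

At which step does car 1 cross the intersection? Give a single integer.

Step 1 [NS]: N:empty,E:wait,S:car3-GO,W:wait | queues: N=0 E=2 S=1 W=2
Step 2 [NS]: N:empty,E:wait,S:car4-GO,W:wait | queues: N=0 E=2 S=0 W=2
Step 3 [NS]: N:empty,E:wait,S:empty,W:wait | queues: N=0 E=2 S=0 W=2
Step 4 [NS]: N:empty,E:wait,S:empty,W:wait | queues: N=0 E=2 S=0 W=2
Step 5 [EW]: N:wait,E:car1-GO,S:wait,W:car2-GO | queues: N=0 E=1 S=0 W=1
Step 6 [EW]: N:wait,E:car6-GO,S:wait,W:car5-GO | queues: N=0 E=0 S=0 W=0
Car 1 crosses at step 5

5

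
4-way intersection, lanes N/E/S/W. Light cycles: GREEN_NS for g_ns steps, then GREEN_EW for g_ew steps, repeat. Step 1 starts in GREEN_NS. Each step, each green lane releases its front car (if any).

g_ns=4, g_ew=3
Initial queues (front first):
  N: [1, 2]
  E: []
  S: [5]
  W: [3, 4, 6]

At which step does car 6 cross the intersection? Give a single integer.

Step 1 [NS]: N:car1-GO,E:wait,S:car5-GO,W:wait | queues: N=1 E=0 S=0 W=3
Step 2 [NS]: N:car2-GO,E:wait,S:empty,W:wait | queues: N=0 E=0 S=0 W=3
Step 3 [NS]: N:empty,E:wait,S:empty,W:wait | queues: N=0 E=0 S=0 W=3
Step 4 [NS]: N:empty,E:wait,S:empty,W:wait | queues: N=0 E=0 S=0 W=3
Step 5 [EW]: N:wait,E:empty,S:wait,W:car3-GO | queues: N=0 E=0 S=0 W=2
Step 6 [EW]: N:wait,E:empty,S:wait,W:car4-GO | queues: N=0 E=0 S=0 W=1
Step 7 [EW]: N:wait,E:empty,S:wait,W:car6-GO | queues: N=0 E=0 S=0 W=0
Car 6 crosses at step 7

7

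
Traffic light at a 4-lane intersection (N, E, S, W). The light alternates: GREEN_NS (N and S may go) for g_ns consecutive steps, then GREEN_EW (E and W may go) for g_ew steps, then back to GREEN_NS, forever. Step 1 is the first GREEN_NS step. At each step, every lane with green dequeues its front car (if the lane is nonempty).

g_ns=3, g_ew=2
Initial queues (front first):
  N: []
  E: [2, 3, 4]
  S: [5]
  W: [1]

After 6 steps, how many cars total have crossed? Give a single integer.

Answer: 4

Derivation:
Step 1 [NS]: N:empty,E:wait,S:car5-GO,W:wait | queues: N=0 E=3 S=0 W=1
Step 2 [NS]: N:empty,E:wait,S:empty,W:wait | queues: N=0 E=3 S=0 W=1
Step 3 [NS]: N:empty,E:wait,S:empty,W:wait | queues: N=0 E=3 S=0 W=1
Step 4 [EW]: N:wait,E:car2-GO,S:wait,W:car1-GO | queues: N=0 E=2 S=0 W=0
Step 5 [EW]: N:wait,E:car3-GO,S:wait,W:empty | queues: N=0 E=1 S=0 W=0
Step 6 [NS]: N:empty,E:wait,S:empty,W:wait | queues: N=0 E=1 S=0 W=0
Cars crossed by step 6: 4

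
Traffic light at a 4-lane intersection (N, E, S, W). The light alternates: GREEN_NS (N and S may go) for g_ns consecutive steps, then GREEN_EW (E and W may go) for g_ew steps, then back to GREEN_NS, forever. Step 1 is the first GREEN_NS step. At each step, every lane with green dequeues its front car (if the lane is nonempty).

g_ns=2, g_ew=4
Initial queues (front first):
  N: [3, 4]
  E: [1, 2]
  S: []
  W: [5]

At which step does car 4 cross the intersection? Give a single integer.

Step 1 [NS]: N:car3-GO,E:wait,S:empty,W:wait | queues: N=1 E=2 S=0 W=1
Step 2 [NS]: N:car4-GO,E:wait,S:empty,W:wait | queues: N=0 E=2 S=0 W=1
Step 3 [EW]: N:wait,E:car1-GO,S:wait,W:car5-GO | queues: N=0 E=1 S=0 W=0
Step 4 [EW]: N:wait,E:car2-GO,S:wait,W:empty | queues: N=0 E=0 S=0 W=0
Car 4 crosses at step 2

2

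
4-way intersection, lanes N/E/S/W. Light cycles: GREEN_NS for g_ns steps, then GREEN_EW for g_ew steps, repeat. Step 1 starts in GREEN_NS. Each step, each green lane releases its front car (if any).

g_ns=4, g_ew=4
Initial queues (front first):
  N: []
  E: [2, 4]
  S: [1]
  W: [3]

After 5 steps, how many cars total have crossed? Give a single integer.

Answer: 3

Derivation:
Step 1 [NS]: N:empty,E:wait,S:car1-GO,W:wait | queues: N=0 E=2 S=0 W=1
Step 2 [NS]: N:empty,E:wait,S:empty,W:wait | queues: N=0 E=2 S=0 W=1
Step 3 [NS]: N:empty,E:wait,S:empty,W:wait | queues: N=0 E=2 S=0 W=1
Step 4 [NS]: N:empty,E:wait,S:empty,W:wait | queues: N=0 E=2 S=0 W=1
Step 5 [EW]: N:wait,E:car2-GO,S:wait,W:car3-GO | queues: N=0 E=1 S=0 W=0
Cars crossed by step 5: 3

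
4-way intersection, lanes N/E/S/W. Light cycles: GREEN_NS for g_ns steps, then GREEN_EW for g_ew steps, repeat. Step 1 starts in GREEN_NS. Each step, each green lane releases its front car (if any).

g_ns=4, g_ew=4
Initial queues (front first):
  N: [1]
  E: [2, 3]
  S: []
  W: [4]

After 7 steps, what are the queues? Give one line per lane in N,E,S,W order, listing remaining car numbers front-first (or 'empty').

Step 1 [NS]: N:car1-GO,E:wait,S:empty,W:wait | queues: N=0 E=2 S=0 W=1
Step 2 [NS]: N:empty,E:wait,S:empty,W:wait | queues: N=0 E=2 S=0 W=1
Step 3 [NS]: N:empty,E:wait,S:empty,W:wait | queues: N=0 E=2 S=0 W=1
Step 4 [NS]: N:empty,E:wait,S:empty,W:wait | queues: N=0 E=2 S=0 W=1
Step 5 [EW]: N:wait,E:car2-GO,S:wait,W:car4-GO | queues: N=0 E=1 S=0 W=0
Step 6 [EW]: N:wait,E:car3-GO,S:wait,W:empty | queues: N=0 E=0 S=0 W=0

N: empty
E: empty
S: empty
W: empty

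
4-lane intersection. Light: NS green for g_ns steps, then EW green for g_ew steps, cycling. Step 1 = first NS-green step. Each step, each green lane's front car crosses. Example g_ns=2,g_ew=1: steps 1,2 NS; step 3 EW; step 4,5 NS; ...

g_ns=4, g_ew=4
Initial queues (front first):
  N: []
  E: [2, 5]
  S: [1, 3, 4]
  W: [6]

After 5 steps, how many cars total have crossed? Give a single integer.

Answer: 5

Derivation:
Step 1 [NS]: N:empty,E:wait,S:car1-GO,W:wait | queues: N=0 E=2 S=2 W=1
Step 2 [NS]: N:empty,E:wait,S:car3-GO,W:wait | queues: N=0 E=2 S=1 W=1
Step 3 [NS]: N:empty,E:wait,S:car4-GO,W:wait | queues: N=0 E=2 S=0 W=1
Step 4 [NS]: N:empty,E:wait,S:empty,W:wait | queues: N=0 E=2 S=0 W=1
Step 5 [EW]: N:wait,E:car2-GO,S:wait,W:car6-GO | queues: N=0 E=1 S=0 W=0
Cars crossed by step 5: 5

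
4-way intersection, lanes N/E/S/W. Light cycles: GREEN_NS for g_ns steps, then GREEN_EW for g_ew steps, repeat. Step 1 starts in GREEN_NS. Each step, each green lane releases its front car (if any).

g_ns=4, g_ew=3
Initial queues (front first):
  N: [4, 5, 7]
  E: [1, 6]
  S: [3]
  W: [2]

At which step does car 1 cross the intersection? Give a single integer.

Step 1 [NS]: N:car4-GO,E:wait,S:car3-GO,W:wait | queues: N=2 E=2 S=0 W=1
Step 2 [NS]: N:car5-GO,E:wait,S:empty,W:wait | queues: N=1 E=2 S=0 W=1
Step 3 [NS]: N:car7-GO,E:wait,S:empty,W:wait | queues: N=0 E=2 S=0 W=1
Step 4 [NS]: N:empty,E:wait,S:empty,W:wait | queues: N=0 E=2 S=0 W=1
Step 5 [EW]: N:wait,E:car1-GO,S:wait,W:car2-GO | queues: N=0 E=1 S=0 W=0
Step 6 [EW]: N:wait,E:car6-GO,S:wait,W:empty | queues: N=0 E=0 S=0 W=0
Car 1 crosses at step 5

5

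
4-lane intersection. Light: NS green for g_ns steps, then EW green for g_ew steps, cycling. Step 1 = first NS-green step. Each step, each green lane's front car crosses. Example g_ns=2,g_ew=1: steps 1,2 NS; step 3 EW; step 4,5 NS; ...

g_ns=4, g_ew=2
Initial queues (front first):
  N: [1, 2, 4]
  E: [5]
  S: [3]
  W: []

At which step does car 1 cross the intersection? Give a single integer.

Step 1 [NS]: N:car1-GO,E:wait,S:car3-GO,W:wait | queues: N=2 E=1 S=0 W=0
Step 2 [NS]: N:car2-GO,E:wait,S:empty,W:wait | queues: N=1 E=1 S=0 W=0
Step 3 [NS]: N:car4-GO,E:wait,S:empty,W:wait | queues: N=0 E=1 S=0 W=0
Step 4 [NS]: N:empty,E:wait,S:empty,W:wait | queues: N=0 E=1 S=0 W=0
Step 5 [EW]: N:wait,E:car5-GO,S:wait,W:empty | queues: N=0 E=0 S=0 W=0
Car 1 crosses at step 1

1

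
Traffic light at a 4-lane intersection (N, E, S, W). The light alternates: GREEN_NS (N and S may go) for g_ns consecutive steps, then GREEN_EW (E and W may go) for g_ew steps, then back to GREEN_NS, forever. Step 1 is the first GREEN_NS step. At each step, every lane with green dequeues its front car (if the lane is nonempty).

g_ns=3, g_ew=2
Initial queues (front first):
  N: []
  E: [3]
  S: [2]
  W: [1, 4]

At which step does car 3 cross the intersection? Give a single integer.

Step 1 [NS]: N:empty,E:wait,S:car2-GO,W:wait | queues: N=0 E=1 S=0 W=2
Step 2 [NS]: N:empty,E:wait,S:empty,W:wait | queues: N=0 E=1 S=0 W=2
Step 3 [NS]: N:empty,E:wait,S:empty,W:wait | queues: N=0 E=1 S=0 W=2
Step 4 [EW]: N:wait,E:car3-GO,S:wait,W:car1-GO | queues: N=0 E=0 S=0 W=1
Step 5 [EW]: N:wait,E:empty,S:wait,W:car4-GO | queues: N=0 E=0 S=0 W=0
Car 3 crosses at step 4

4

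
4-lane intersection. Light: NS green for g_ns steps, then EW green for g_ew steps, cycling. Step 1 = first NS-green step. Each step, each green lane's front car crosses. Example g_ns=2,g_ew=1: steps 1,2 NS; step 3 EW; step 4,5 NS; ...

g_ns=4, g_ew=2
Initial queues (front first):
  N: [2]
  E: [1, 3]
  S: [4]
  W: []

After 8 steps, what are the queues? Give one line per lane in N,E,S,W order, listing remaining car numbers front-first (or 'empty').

Step 1 [NS]: N:car2-GO,E:wait,S:car4-GO,W:wait | queues: N=0 E=2 S=0 W=0
Step 2 [NS]: N:empty,E:wait,S:empty,W:wait | queues: N=0 E=2 S=0 W=0
Step 3 [NS]: N:empty,E:wait,S:empty,W:wait | queues: N=0 E=2 S=0 W=0
Step 4 [NS]: N:empty,E:wait,S:empty,W:wait | queues: N=0 E=2 S=0 W=0
Step 5 [EW]: N:wait,E:car1-GO,S:wait,W:empty | queues: N=0 E=1 S=0 W=0
Step 6 [EW]: N:wait,E:car3-GO,S:wait,W:empty | queues: N=0 E=0 S=0 W=0

N: empty
E: empty
S: empty
W: empty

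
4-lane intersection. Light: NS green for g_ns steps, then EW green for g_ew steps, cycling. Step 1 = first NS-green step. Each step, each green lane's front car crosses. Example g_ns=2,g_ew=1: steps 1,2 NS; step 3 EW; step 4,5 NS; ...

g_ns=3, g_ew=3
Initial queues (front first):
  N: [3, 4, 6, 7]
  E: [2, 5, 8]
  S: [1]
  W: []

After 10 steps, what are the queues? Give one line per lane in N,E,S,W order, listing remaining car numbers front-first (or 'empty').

Step 1 [NS]: N:car3-GO,E:wait,S:car1-GO,W:wait | queues: N=3 E=3 S=0 W=0
Step 2 [NS]: N:car4-GO,E:wait,S:empty,W:wait | queues: N=2 E=3 S=0 W=0
Step 3 [NS]: N:car6-GO,E:wait,S:empty,W:wait | queues: N=1 E=3 S=0 W=0
Step 4 [EW]: N:wait,E:car2-GO,S:wait,W:empty | queues: N=1 E=2 S=0 W=0
Step 5 [EW]: N:wait,E:car5-GO,S:wait,W:empty | queues: N=1 E=1 S=0 W=0
Step 6 [EW]: N:wait,E:car8-GO,S:wait,W:empty | queues: N=1 E=0 S=0 W=0
Step 7 [NS]: N:car7-GO,E:wait,S:empty,W:wait | queues: N=0 E=0 S=0 W=0

N: empty
E: empty
S: empty
W: empty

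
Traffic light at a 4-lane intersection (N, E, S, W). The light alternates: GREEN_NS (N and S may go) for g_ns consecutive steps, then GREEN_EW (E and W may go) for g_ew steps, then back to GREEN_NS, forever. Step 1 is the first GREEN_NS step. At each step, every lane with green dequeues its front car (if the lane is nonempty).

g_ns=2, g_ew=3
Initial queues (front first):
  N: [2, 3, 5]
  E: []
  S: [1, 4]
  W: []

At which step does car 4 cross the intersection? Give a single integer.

Step 1 [NS]: N:car2-GO,E:wait,S:car1-GO,W:wait | queues: N=2 E=0 S=1 W=0
Step 2 [NS]: N:car3-GO,E:wait,S:car4-GO,W:wait | queues: N=1 E=0 S=0 W=0
Step 3 [EW]: N:wait,E:empty,S:wait,W:empty | queues: N=1 E=0 S=0 W=0
Step 4 [EW]: N:wait,E:empty,S:wait,W:empty | queues: N=1 E=0 S=0 W=0
Step 5 [EW]: N:wait,E:empty,S:wait,W:empty | queues: N=1 E=0 S=0 W=0
Step 6 [NS]: N:car5-GO,E:wait,S:empty,W:wait | queues: N=0 E=0 S=0 W=0
Car 4 crosses at step 2

2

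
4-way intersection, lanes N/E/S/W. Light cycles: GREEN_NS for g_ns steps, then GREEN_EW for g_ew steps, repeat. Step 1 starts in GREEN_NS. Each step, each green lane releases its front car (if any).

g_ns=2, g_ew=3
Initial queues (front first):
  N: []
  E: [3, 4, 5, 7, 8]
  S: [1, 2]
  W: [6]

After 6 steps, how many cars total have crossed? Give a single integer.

Answer: 6

Derivation:
Step 1 [NS]: N:empty,E:wait,S:car1-GO,W:wait | queues: N=0 E=5 S=1 W=1
Step 2 [NS]: N:empty,E:wait,S:car2-GO,W:wait | queues: N=0 E=5 S=0 W=1
Step 3 [EW]: N:wait,E:car3-GO,S:wait,W:car6-GO | queues: N=0 E=4 S=0 W=0
Step 4 [EW]: N:wait,E:car4-GO,S:wait,W:empty | queues: N=0 E=3 S=0 W=0
Step 5 [EW]: N:wait,E:car5-GO,S:wait,W:empty | queues: N=0 E=2 S=0 W=0
Step 6 [NS]: N:empty,E:wait,S:empty,W:wait | queues: N=0 E=2 S=0 W=0
Cars crossed by step 6: 6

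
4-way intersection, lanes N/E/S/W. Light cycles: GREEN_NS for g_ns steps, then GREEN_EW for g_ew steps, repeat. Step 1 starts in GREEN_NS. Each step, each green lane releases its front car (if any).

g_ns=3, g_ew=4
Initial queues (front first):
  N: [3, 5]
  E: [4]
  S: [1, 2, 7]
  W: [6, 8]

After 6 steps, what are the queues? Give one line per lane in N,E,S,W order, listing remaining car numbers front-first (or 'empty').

Step 1 [NS]: N:car3-GO,E:wait,S:car1-GO,W:wait | queues: N=1 E=1 S=2 W=2
Step 2 [NS]: N:car5-GO,E:wait,S:car2-GO,W:wait | queues: N=0 E=1 S=1 W=2
Step 3 [NS]: N:empty,E:wait,S:car7-GO,W:wait | queues: N=0 E=1 S=0 W=2
Step 4 [EW]: N:wait,E:car4-GO,S:wait,W:car6-GO | queues: N=0 E=0 S=0 W=1
Step 5 [EW]: N:wait,E:empty,S:wait,W:car8-GO | queues: N=0 E=0 S=0 W=0

N: empty
E: empty
S: empty
W: empty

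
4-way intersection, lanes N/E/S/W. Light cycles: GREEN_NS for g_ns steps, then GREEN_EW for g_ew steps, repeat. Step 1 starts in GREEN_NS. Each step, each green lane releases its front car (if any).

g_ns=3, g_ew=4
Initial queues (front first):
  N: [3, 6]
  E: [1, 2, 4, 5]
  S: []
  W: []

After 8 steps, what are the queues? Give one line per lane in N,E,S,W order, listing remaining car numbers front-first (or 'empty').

Step 1 [NS]: N:car3-GO,E:wait,S:empty,W:wait | queues: N=1 E=4 S=0 W=0
Step 2 [NS]: N:car6-GO,E:wait,S:empty,W:wait | queues: N=0 E=4 S=0 W=0
Step 3 [NS]: N:empty,E:wait,S:empty,W:wait | queues: N=0 E=4 S=0 W=0
Step 4 [EW]: N:wait,E:car1-GO,S:wait,W:empty | queues: N=0 E=3 S=0 W=0
Step 5 [EW]: N:wait,E:car2-GO,S:wait,W:empty | queues: N=0 E=2 S=0 W=0
Step 6 [EW]: N:wait,E:car4-GO,S:wait,W:empty | queues: N=0 E=1 S=0 W=0
Step 7 [EW]: N:wait,E:car5-GO,S:wait,W:empty | queues: N=0 E=0 S=0 W=0

N: empty
E: empty
S: empty
W: empty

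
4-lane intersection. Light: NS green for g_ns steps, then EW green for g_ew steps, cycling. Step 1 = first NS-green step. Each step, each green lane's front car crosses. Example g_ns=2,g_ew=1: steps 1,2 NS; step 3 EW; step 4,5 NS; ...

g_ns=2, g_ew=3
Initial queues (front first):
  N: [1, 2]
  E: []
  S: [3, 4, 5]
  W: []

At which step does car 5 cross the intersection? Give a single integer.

Step 1 [NS]: N:car1-GO,E:wait,S:car3-GO,W:wait | queues: N=1 E=0 S=2 W=0
Step 2 [NS]: N:car2-GO,E:wait,S:car4-GO,W:wait | queues: N=0 E=0 S=1 W=0
Step 3 [EW]: N:wait,E:empty,S:wait,W:empty | queues: N=0 E=0 S=1 W=0
Step 4 [EW]: N:wait,E:empty,S:wait,W:empty | queues: N=0 E=0 S=1 W=0
Step 5 [EW]: N:wait,E:empty,S:wait,W:empty | queues: N=0 E=0 S=1 W=0
Step 6 [NS]: N:empty,E:wait,S:car5-GO,W:wait | queues: N=0 E=0 S=0 W=0
Car 5 crosses at step 6

6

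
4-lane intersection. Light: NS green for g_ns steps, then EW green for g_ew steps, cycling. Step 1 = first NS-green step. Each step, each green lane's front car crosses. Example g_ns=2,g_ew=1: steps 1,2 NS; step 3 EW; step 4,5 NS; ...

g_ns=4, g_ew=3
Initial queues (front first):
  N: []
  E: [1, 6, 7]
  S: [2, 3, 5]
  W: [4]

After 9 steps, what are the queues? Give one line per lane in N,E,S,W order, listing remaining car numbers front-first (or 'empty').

Step 1 [NS]: N:empty,E:wait,S:car2-GO,W:wait | queues: N=0 E=3 S=2 W=1
Step 2 [NS]: N:empty,E:wait,S:car3-GO,W:wait | queues: N=0 E=3 S=1 W=1
Step 3 [NS]: N:empty,E:wait,S:car5-GO,W:wait | queues: N=0 E=3 S=0 W=1
Step 4 [NS]: N:empty,E:wait,S:empty,W:wait | queues: N=0 E=3 S=0 W=1
Step 5 [EW]: N:wait,E:car1-GO,S:wait,W:car4-GO | queues: N=0 E=2 S=0 W=0
Step 6 [EW]: N:wait,E:car6-GO,S:wait,W:empty | queues: N=0 E=1 S=0 W=0
Step 7 [EW]: N:wait,E:car7-GO,S:wait,W:empty | queues: N=0 E=0 S=0 W=0

N: empty
E: empty
S: empty
W: empty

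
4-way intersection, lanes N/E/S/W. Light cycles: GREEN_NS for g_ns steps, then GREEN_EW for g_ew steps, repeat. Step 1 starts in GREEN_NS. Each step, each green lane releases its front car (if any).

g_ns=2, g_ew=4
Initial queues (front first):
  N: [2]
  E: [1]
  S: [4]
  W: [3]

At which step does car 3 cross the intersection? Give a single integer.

Step 1 [NS]: N:car2-GO,E:wait,S:car4-GO,W:wait | queues: N=0 E=1 S=0 W=1
Step 2 [NS]: N:empty,E:wait,S:empty,W:wait | queues: N=0 E=1 S=0 W=1
Step 3 [EW]: N:wait,E:car1-GO,S:wait,W:car3-GO | queues: N=0 E=0 S=0 W=0
Car 3 crosses at step 3

3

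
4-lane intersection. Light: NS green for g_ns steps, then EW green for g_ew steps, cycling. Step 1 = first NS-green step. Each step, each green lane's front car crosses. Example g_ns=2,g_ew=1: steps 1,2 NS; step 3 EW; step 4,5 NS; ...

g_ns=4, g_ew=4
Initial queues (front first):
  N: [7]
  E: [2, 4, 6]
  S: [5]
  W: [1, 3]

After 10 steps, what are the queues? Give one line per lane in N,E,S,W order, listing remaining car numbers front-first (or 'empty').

Step 1 [NS]: N:car7-GO,E:wait,S:car5-GO,W:wait | queues: N=0 E=3 S=0 W=2
Step 2 [NS]: N:empty,E:wait,S:empty,W:wait | queues: N=0 E=3 S=0 W=2
Step 3 [NS]: N:empty,E:wait,S:empty,W:wait | queues: N=0 E=3 S=0 W=2
Step 4 [NS]: N:empty,E:wait,S:empty,W:wait | queues: N=0 E=3 S=0 W=2
Step 5 [EW]: N:wait,E:car2-GO,S:wait,W:car1-GO | queues: N=0 E=2 S=0 W=1
Step 6 [EW]: N:wait,E:car4-GO,S:wait,W:car3-GO | queues: N=0 E=1 S=0 W=0
Step 7 [EW]: N:wait,E:car6-GO,S:wait,W:empty | queues: N=0 E=0 S=0 W=0

N: empty
E: empty
S: empty
W: empty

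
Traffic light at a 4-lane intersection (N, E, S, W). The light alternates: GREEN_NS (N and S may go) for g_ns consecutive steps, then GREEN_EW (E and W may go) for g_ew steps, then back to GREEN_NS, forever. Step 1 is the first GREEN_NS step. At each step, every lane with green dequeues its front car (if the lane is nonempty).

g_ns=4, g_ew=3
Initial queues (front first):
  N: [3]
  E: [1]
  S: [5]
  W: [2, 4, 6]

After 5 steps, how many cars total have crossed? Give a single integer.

Answer: 4

Derivation:
Step 1 [NS]: N:car3-GO,E:wait,S:car5-GO,W:wait | queues: N=0 E=1 S=0 W=3
Step 2 [NS]: N:empty,E:wait,S:empty,W:wait | queues: N=0 E=1 S=0 W=3
Step 3 [NS]: N:empty,E:wait,S:empty,W:wait | queues: N=0 E=1 S=0 W=3
Step 4 [NS]: N:empty,E:wait,S:empty,W:wait | queues: N=0 E=1 S=0 W=3
Step 5 [EW]: N:wait,E:car1-GO,S:wait,W:car2-GO | queues: N=0 E=0 S=0 W=2
Cars crossed by step 5: 4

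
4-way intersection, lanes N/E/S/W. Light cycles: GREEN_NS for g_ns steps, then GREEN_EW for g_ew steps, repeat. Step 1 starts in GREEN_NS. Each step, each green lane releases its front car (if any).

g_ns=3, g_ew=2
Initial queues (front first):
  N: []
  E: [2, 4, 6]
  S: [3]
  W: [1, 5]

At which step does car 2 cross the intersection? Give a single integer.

Step 1 [NS]: N:empty,E:wait,S:car3-GO,W:wait | queues: N=0 E=3 S=0 W=2
Step 2 [NS]: N:empty,E:wait,S:empty,W:wait | queues: N=0 E=3 S=0 W=2
Step 3 [NS]: N:empty,E:wait,S:empty,W:wait | queues: N=0 E=3 S=0 W=2
Step 4 [EW]: N:wait,E:car2-GO,S:wait,W:car1-GO | queues: N=0 E=2 S=0 W=1
Step 5 [EW]: N:wait,E:car4-GO,S:wait,W:car5-GO | queues: N=0 E=1 S=0 W=0
Step 6 [NS]: N:empty,E:wait,S:empty,W:wait | queues: N=0 E=1 S=0 W=0
Step 7 [NS]: N:empty,E:wait,S:empty,W:wait | queues: N=0 E=1 S=0 W=0
Step 8 [NS]: N:empty,E:wait,S:empty,W:wait | queues: N=0 E=1 S=0 W=0
Step 9 [EW]: N:wait,E:car6-GO,S:wait,W:empty | queues: N=0 E=0 S=0 W=0
Car 2 crosses at step 4

4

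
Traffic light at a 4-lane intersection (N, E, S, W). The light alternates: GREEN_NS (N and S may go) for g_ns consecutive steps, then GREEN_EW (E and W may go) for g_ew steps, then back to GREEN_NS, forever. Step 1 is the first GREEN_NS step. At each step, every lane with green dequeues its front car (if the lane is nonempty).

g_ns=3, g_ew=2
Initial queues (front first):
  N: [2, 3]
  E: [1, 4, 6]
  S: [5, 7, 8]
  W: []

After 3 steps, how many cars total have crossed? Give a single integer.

Answer: 5

Derivation:
Step 1 [NS]: N:car2-GO,E:wait,S:car5-GO,W:wait | queues: N=1 E=3 S=2 W=0
Step 2 [NS]: N:car3-GO,E:wait,S:car7-GO,W:wait | queues: N=0 E=3 S=1 W=0
Step 3 [NS]: N:empty,E:wait,S:car8-GO,W:wait | queues: N=0 E=3 S=0 W=0
Cars crossed by step 3: 5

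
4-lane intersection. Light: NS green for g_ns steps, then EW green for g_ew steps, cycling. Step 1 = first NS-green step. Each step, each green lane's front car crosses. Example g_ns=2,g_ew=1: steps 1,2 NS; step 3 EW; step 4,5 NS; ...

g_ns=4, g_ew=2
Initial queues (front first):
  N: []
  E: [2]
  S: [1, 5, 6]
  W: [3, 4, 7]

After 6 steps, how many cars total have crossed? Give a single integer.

Answer: 6

Derivation:
Step 1 [NS]: N:empty,E:wait,S:car1-GO,W:wait | queues: N=0 E=1 S=2 W=3
Step 2 [NS]: N:empty,E:wait,S:car5-GO,W:wait | queues: N=0 E=1 S=1 W=3
Step 3 [NS]: N:empty,E:wait,S:car6-GO,W:wait | queues: N=0 E=1 S=0 W=3
Step 4 [NS]: N:empty,E:wait,S:empty,W:wait | queues: N=0 E=1 S=0 W=3
Step 5 [EW]: N:wait,E:car2-GO,S:wait,W:car3-GO | queues: N=0 E=0 S=0 W=2
Step 6 [EW]: N:wait,E:empty,S:wait,W:car4-GO | queues: N=0 E=0 S=0 W=1
Cars crossed by step 6: 6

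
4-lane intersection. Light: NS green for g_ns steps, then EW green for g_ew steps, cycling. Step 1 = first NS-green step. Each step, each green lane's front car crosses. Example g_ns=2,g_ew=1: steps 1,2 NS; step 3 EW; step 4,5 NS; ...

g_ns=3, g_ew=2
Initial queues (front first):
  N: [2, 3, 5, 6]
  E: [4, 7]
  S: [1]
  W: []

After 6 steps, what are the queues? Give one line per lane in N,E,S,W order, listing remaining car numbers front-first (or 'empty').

Step 1 [NS]: N:car2-GO,E:wait,S:car1-GO,W:wait | queues: N=3 E=2 S=0 W=0
Step 2 [NS]: N:car3-GO,E:wait,S:empty,W:wait | queues: N=2 E=2 S=0 W=0
Step 3 [NS]: N:car5-GO,E:wait,S:empty,W:wait | queues: N=1 E=2 S=0 W=0
Step 4 [EW]: N:wait,E:car4-GO,S:wait,W:empty | queues: N=1 E=1 S=0 W=0
Step 5 [EW]: N:wait,E:car7-GO,S:wait,W:empty | queues: N=1 E=0 S=0 W=0
Step 6 [NS]: N:car6-GO,E:wait,S:empty,W:wait | queues: N=0 E=0 S=0 W=0

N: empty
E: empty
S: empty
W: empty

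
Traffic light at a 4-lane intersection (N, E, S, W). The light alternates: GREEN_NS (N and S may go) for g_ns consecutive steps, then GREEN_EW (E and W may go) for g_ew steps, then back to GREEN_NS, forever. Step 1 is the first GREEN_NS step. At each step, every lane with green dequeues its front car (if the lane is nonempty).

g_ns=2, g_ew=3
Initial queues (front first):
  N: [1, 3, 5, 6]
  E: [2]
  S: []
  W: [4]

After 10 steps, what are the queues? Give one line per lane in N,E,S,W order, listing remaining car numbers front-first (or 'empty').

Step 1 [NS]: N:car1-GO,E:wait,S:empty,W:wait | queues: N=3 E=1 S=0 W=1
Step 2 [NS]: N:car3-GO,E:wait,S:empty,W:wait | queues: N=2 E=1 S=0 W=1
Step 3 [EW]: N:wait,E:car2-GO,S:wait,W:car4-GO | queues: N=2 E=0 S=0 W=0
Step 4 [EW]: N:wait,E:empty,S:wait,W:empty | queues: N=2 E=0 S=0 W=0
Step 5 [EW]: N:wait,E:empty,S:wait,W:empty | queues: N=2 E=0 S=0 W=0
Step 6 [NS]: N:car5-GO,E:wait,S:empty,W:wait | queues: N=1 E=0 S=0 W=0
Step 7 [NS]: N:car6-GO,E:wait,S:empty,W:wait | queues: N=0 E=0 S=0 W=0

N: empty
E: empty
S: empty
W: empty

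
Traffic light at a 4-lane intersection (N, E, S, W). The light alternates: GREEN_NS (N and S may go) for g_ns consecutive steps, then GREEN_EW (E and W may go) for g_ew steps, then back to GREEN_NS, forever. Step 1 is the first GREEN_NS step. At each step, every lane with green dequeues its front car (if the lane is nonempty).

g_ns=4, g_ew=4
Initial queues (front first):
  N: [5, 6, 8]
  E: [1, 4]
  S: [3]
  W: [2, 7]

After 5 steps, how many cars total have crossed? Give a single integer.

Answer: 6

Derivation:
Step 1 [NS]: N:car5-GO,E:wait,S:car3-GO,W:wait | queues: N=2 E=2 S=0 W=2
Step 2 [NS]: N:car6-GO,E:wait,S:empty,W:wait | queues: N=1 E=2 S=0 W=2
Step 3 [NS]: N:car8-GO,E:wait,S:empty,W:wait | queues: N=0 E=2 S=0 W=2
Step 4 [NS]: N:empty,E:wait,S:empty,W:wait | queues: N=0 E=2 S=0 W=2
Step 5 [EW]: N:wait,E:car1-GO,S:wait,W:car2-GO | queues: N=0 E=1 S=0 W=1
Cars crossed by step 5: 6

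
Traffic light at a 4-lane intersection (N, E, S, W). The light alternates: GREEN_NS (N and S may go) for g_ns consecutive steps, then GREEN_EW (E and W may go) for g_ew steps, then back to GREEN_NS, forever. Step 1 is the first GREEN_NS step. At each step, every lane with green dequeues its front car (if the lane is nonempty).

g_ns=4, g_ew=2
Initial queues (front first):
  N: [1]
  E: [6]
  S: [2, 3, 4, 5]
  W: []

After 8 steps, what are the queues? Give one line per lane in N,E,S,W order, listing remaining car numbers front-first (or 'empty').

Step 1 [NS]: N:car1-GO,E:wait,S:car2-GO,W:wait | queues: N=0 E=1 S=3 W=0
Step 2 [NS]: N:empty,E:wait,S:car3-GO,W:wait | queues: N=0 E=1 S=2 W=0
Step 3 [NS]: N:empty,E:wait,S:car4-GO,W:wait | queues: N=0 E=1 S=1 W=0
Step 4 [NS]: N:empty,E:wait,S:car5-GO,W:wait | queues: N=0 E=1 S=0 W=0
Step 5 [EW]: N:wait,E:car6-GO,S:wait,W:empty | queues: N=0 E=0 S=0 W=0

N: empty
E: empty
S: empty
W: empty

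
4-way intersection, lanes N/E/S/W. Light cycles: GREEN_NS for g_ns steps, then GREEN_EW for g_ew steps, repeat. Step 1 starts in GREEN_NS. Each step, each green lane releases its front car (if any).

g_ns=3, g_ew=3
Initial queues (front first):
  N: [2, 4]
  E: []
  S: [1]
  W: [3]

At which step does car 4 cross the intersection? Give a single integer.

Step 1 [NS]: N:car2-GO,E:wait,S:car1-GO,W:wait | queues: N=1 E=0 S=0 W=1
Step 2 [NS]: N:car4-GO,E:wait,S:empty,W:wait | queues: N=0 E=0 S=0 W=1
Step 3 [NS]: N:empty,E:wait,S:empty,W:wait | queues: N=0 E=0 S=0 W=1
Step 4 [EW]: N:wait,E:empty,S:wait,W:car3-GO | queues: N=0 E=0 S=0 W=0
Car 4 crosses at step 2

2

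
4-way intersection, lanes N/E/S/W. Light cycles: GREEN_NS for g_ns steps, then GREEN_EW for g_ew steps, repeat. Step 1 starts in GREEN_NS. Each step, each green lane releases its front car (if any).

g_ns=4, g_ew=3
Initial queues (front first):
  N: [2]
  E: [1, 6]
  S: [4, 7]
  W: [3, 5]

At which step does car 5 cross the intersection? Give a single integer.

Step 1 [NS]: N:car2-GO,E:wait,S:car4-GO,W:wait | queues: N=0 E=2 S=1 W=2
Step 2 [NS]: N:empty,E:wait,S:car7-GO,W:wait | queues: N=0 E=2 S=0 W=2
Step 3 [NS]: N:empty,E:wait,S:empty,W:wait | queues: N=0 E=2 S=0 W=2
Step 4 [NS]: N:empty,E:wait,S:empty,W:wait | queues: N=0 E=2 S=0 W=2
Step 5 [EW]: N:wait,E:car1-GO,S:wait,W:car3-GO | queues: N=0 E=1 S=0 W=1
Step 6 [EW]: N:wait,E:car6-GO,S:wait,W:car5-GO | queues: N=0 E=0 S=0 W=0
Car 5 crosses at step 6

6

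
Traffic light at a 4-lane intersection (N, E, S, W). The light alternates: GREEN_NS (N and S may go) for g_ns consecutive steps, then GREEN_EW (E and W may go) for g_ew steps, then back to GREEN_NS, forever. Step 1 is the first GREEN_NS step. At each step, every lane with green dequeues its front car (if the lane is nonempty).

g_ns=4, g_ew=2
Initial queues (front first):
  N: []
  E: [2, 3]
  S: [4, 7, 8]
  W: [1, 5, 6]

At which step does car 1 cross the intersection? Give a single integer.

Step 1 [NS]: N:empty,E:wait,S:car4-GO,W:wait | queues: N=0 E=2 S=2 W=3
Step 2 [NS]: N:empty,E:wait,S:car7-GO,W:wait | queues: N=0 E=2 S=1 W=3
Step 3 [NS]: N:empty,E:wait,S:car8-GO,W:wait | queues: N=0 E=2 S=0 W=3
Step 4 [NS]: N:empty,E:wait,S:empty,W:wait | queues: N=0 E=2 S=0 W=3
Step 5 [EW]: N:wait,E:car2-GO,S:wait,W:car1-GO | queues: N=0 E=1 S=0 W=2
Step 6 [EW]: N:wait,E:car3-GO,S:wait,W:car5-GO | queues: N=0 E=0 S=0 W=1
Step 7 [NS]: N:empty,E:wait,S:empty,W:wait | queues: N=0 E=0 S=0 W=1
Step 8 [NS]: N:empty,E:wait,S:empty,W:wait | queues: N=0 E=0 S=0 W=1
Step 9 [NS]: N:empty,E:wait,S:empty,W:wait | queues: N=0 E=0 S=0 W=1
Step 10 [NS]: N:empty,E:wait,S:empty,W:wait | queues: N=0 E=0 S=0 W=1
Step 11 [EW]: N:wait,E:empty,S:wait,W:car6-GO | queues: N=0 E=0 S=0 W=0
Car 1 crosses at step 5

5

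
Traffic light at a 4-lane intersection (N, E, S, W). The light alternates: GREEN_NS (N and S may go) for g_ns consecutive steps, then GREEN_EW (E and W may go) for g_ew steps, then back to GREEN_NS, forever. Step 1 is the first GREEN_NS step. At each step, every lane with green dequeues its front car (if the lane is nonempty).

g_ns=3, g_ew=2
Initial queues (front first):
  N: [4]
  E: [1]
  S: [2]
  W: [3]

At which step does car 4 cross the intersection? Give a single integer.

Step 1 [NS]: N:car4-GO,E:wait,S:car2-GO,W:wait | queues: N=0 E=1 S=0 W=1
Step 2 [NS]: N:empty,E:wait,S:empty,W:wait | queues: N=0 E=1 S=0 W=1
Step 3 [NS]: N:empty,E:wait,S:empty,W:wait | queues: N=0 E=1 S=0 W=1
Step 4 [EW]: N:wait,E:car1-GO,S:wait,W:car3-GO | queues: N=0 E=0 S=0 W=0
Car 4 crosses at step 1

1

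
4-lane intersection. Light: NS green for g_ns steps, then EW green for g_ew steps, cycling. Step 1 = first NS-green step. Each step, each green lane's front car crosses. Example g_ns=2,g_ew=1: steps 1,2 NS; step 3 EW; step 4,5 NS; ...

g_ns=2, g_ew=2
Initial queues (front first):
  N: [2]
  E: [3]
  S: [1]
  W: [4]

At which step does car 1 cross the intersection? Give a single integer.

Step 1 [NS]: N:car2-GO,E:wait,S:car1-GO,W:wait | queues: N=0 E=1 S=0 W=1
Step 2 [NS]: N:empty,E:wait,S:empty,W:wait | queues: N=0 E=1 S=0 W=1
Step 3 [EW]: N:wait,E:car3-GO,S:wait,W:car4-GO | queues: N=0 E=0 S=0 W=0
Car 1 crosses at step 1

1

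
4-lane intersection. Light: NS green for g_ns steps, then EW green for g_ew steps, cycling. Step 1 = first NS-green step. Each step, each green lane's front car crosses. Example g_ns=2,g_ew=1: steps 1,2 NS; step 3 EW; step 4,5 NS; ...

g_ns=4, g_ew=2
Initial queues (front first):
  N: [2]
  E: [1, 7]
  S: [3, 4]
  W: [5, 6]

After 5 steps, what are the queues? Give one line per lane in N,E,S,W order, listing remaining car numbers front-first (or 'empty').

Step 1 [NS]: N:car2-GO,E:wait,S:car3-GO,W:wait | queues: N=0 E=2 S=1 W=2
Step 2 [NS]: N:empty,E:wait,S:car4-GO,W:wait | queues: N=0 E=2 S=0 W=2
Step 3 [NS]: N:empty,E:wait,S:empty,W:wait | queues: N=0 E=2 S=0 W=2
Step 4 [NS]: N:empty,E:wait,S:empty,W:wait | queues: N=0 E=2 S=0 W=2
Step 5 [EW]: N:wait,E:car1-GO,S:wait,W:car5-GO | queues: N=0 E=1 S=0 W=1

N: empty
E: 7
S: empty
W: 6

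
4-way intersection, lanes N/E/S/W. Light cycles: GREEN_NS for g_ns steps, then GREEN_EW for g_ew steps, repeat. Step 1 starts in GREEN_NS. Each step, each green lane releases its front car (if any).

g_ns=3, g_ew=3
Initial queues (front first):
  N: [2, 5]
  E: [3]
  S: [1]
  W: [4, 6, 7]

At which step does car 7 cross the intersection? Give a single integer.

Step 1 [NS]: N:car2-GO,E:wait,S:car1-GO,W:wait | queues: N=1 E=1 S=0 W=3
Step 2 [NS]: N:car5-GO,E:wait,S:empty,W:wait | queues: N=0 E=1 S=0 W=3
Step 3 [NS]: N:empty,E:wait,S:empty,W:wait | queues: N=0 E=1 S=0 W=3
Step 4 [EW]: N:wait,E:car3-GO,S:wait,W:car4-GO | queues: N=0 E=0 S=0 W=2
Step 5 [EW]: N:wait,E:empty,S:wait,W:car6-GO | queues: N=0 E=0 S=0 W=1
Step 6 [EW]: N:wait,E:empty,S:wait,W:car7-GO | queues: N=0 E=0 S=0 W=0
Car 7 crosses at step 6

6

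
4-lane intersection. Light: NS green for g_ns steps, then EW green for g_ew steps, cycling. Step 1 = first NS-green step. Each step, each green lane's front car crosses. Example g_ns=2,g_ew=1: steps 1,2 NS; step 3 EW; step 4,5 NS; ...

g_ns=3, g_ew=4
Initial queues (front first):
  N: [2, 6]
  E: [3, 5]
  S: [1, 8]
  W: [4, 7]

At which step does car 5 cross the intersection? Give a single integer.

Step 1 [NS]: N:car2-GO,E:wait,S:car1-GO,W:wait | queues: N=1 E=2 S=1 W=2
Step 2 [NS]: N:car6-GO,E:wait,S:car8-GO,W:wait | queues: N=0 E=2 S=0 W=2
Step 3 [NS]: N:empty,E:wait,S:empty,W:wait | queues: N=0 E=2 S=0 W=2
Step 4 [EW]: N:wait,E:car3-GO,S:wait,W:car4-GO | queues: N=0 E=1 S=0 W=1
Step 5 [EW]: N:wait,E:car5-GO,S:wait,W:car7-GO | queues: N=0 E=0 S=0 W=0
Car 5 crosses at step 5

5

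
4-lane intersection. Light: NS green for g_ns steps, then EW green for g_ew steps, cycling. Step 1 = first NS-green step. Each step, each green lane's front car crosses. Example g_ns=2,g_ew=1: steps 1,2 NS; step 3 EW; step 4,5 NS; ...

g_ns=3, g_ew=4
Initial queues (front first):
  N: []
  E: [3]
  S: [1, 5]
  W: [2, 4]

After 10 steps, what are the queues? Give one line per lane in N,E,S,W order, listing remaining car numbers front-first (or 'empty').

Step 1 [NS]: N:empty,E:wait,S:car1-GO,W:wait | queues: N=0 E=1 S=1 W=2
Step 2 [NS]: N:empty,E:wait,S:car5-GO,W:wait | queues: N=0 E=1 S=0 W=2
Step 3 [NS]: N:empty,E:wait,S:empty,W:wait | queues: N=0 E=1 S=0 W=2
Step 4 [EW]: N:wait,E:car3-GO,S:wait,W:car2-GO | queues: N=0 E=0 S=0 W=1
Step 5 [EW]: N:wait,E:empty,S:wait,W:car4-GO | queues: N=0 E=0 S=0 W=0

N: empty
E: empty
S: empty
W: empty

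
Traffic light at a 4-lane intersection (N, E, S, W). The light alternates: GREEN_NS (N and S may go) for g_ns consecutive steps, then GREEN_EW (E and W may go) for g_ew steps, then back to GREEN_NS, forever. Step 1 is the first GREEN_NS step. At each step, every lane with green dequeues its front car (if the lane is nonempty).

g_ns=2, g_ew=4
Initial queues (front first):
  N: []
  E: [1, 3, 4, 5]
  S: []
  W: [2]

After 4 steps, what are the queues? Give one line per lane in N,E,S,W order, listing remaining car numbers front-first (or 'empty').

Step 1 [NS]: N:empty,E:wait,S:empty,W:wait | queues: N=0 E=4 S=0 W=1
Step 2 [NS]: N:empty,E:wait,S:empty,W:wait | queues: N=0 E=4 S=0 W=1
Step 3 [EW]: N:wait,E:car1-GO,S:wait,W:car2-GO | queues: N=0 E=3 S=0 W=0
Step 4 [EW]: N:wait,E:car3-GO,S:wait,W:empty | queues: N=0 E=2 S=0 W=0

N: empty
E: 4 5
S: empty
W: empty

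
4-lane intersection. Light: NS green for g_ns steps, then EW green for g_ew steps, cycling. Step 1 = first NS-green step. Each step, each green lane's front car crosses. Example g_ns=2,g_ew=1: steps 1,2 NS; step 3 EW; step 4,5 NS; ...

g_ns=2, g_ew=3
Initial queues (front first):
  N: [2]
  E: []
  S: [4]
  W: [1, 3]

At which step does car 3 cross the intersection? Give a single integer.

Step 1 [NS]: N:car2-GO,E:wait,S:car4-GO,W:wait | queues: N=0 E=0 S=0 W=2
Step 2 [NS]: N:empty,E:wait,S:empty,W:wait | queues: N=0 E=0 S=0 W=2
Step 3 [EW]: N:wait,E:empty,S:wait,W:car1-GO | queues: N=0 E=0 S=0 W=1
Step 4 [EW]: N:wait,E:empty,S:wait,W:car3-GO | queues: N=0 E=0 S=0 W=0
Car 3 crosses at step 4

4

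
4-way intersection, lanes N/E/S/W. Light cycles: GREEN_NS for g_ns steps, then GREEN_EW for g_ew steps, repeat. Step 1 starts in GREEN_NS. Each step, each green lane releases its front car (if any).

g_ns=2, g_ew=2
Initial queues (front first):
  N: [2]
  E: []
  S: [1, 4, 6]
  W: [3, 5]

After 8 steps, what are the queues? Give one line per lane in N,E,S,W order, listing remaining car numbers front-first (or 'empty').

Step 1 [NS]: N:car2-GO,E:wait,S:car1-GO,W:wait | queues: N=0 E=0 S=2 W=2
Step 2 [NS]: N:empty,E:wait,S:car4-GO,W:wait | queues: N=0 E=0 S=1 W=2
Step 3 [EW]: N:wait,E:empty,S:wait,W:car3-GO | queues: N=0 E=0 S=1 W=1
Step 4 [EW]: N:wait,E:empty,S:wait,W:car5-GO | queues: N=0 E=0 S=1 W=0
Step 5 [NS]: N:empty,E:wait,S:car6-GO,W:wait | queues: N=0 E=0 S=0 W=0

N: empty
E: empty
S: empty
W: empty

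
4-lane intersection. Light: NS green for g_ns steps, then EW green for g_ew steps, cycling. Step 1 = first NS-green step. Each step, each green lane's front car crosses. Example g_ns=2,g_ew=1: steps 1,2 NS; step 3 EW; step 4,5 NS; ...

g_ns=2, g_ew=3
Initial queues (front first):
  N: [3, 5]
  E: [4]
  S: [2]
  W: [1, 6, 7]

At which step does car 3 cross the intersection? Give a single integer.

Step 1 [NS]: N:car3-GO,E:wait,S:car2-GO,W:wait | queues: N=1 E=1 S=0 W=3
Step 2 [NS]: N:car5-GO,E:wait,S:empty,W:wait | queues: N=0 E=1 S=0 W=3
Step 3 [EW]: N:wait,E:car4-GO,S:wait,W:car1-GO | queues: N=0 E=0 S=0 W=2
Step 4 [EW]: N:wait,E:empty,S:wait,W:car6-GO | queues: N=0 E=0 S=0 W=1
Step 5 [EW]: N:wait,E:empty,S:wait,W:car7-GO | queues: N=0 E=0 S=0 W=0
Car 3 crosses at step 1

1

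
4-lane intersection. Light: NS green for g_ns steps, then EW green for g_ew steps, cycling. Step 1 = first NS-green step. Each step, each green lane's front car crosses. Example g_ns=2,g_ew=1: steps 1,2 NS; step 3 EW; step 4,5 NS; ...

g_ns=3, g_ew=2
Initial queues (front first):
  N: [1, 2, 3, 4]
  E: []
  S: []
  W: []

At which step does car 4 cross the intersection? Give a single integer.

Step 1 [NS]: N:car1-GO,E:wait,S:empty,W:wait | queues: N=3 E=0 S=0 W=0
Step 2 [NS]: N:car2-GO,E:wait,S:empty,W:wait | queues: N=2 E=0 S=0 W=0
Step 3 [NS]: N:car3-GO,E:wait,S:empty,W:wait | queues: N=1 E=0 S=0 W=0
Step 4 [EW]: N:wait,E:empty,S:wait,W:empty | queues: N=1 E=0 S=0 W=0
Step 5 [EW]: N:wait,E:empty,S:wait,W:empty | queues: N=1 E=0 S=0 W=0
Step 6 [NS]: N:car4-GO,E:wait,S:empty,W:wait | queues: N=0 E=0 S=0 W=0
Car 4 crosses at step 6

6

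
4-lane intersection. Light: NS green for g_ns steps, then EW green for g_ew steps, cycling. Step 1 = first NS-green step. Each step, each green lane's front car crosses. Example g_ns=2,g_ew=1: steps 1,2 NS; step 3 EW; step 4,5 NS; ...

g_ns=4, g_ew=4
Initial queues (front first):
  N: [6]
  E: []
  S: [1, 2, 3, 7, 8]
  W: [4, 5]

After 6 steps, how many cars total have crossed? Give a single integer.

Step 1 [NS]: N:car6-GO,E:wait,S:car1-GO,W:wait | queues: N=0 E=0 S=4 W=2
Step 2 [NS]: N:empty,E:wait,S:car2-GO,W:wait | queues: N=0 E=0 S=3 W=2
Step 3 [NS]: N:empty,E:wait,S:car3-GO,W:wait | queues: N=0 E=0 S=2 W=2
Step 4 [NS]: N:empty,E:wait,S:car7-GO,W:wait | queues: N=0 E=0 S=1 W=2
Step 5 [EW]: N:wait,E:empty,S:wait,W:car4-GO | queues: N=0 E=0 S=1 W=1
Step 6 [EW]: N:wait,E:empty,S:wait,W:car5-GO | queues: N=0 E=0 S=1 W=0
Cars crossed by step 6: 7

Answer: 7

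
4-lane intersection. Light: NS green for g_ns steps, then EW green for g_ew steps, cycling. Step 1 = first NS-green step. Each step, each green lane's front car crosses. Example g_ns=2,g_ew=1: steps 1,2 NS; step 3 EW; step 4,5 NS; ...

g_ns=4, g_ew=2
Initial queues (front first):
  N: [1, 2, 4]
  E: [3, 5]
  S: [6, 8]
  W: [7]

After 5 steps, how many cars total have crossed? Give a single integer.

Answer: 7

Derivation:
Step 1 [NS]: N:car1-GO,E:wait,S:car6-GO,W:wait | queues: N=2 E=2 S=1 W=1
Step 2 [NS]: N:car2-GO,E:wait,S:car8-GO,W:wait | queues: N=1 E=2 S=0 W=1
Step 3 [NS]: N:car4-GO,E:wait,S:empty,W:wait | queues: N=0 E=2 S=0 W=1
Step 4 [NS]: N:empty,E:wait,S:empty,W:wait | queues: N=0 E=2 S=0 W=1
Step 5 [EW]: N:wait,E:car3-GO,S:wait,W:car7-GO | queues: N=0 E=1 S=0 W=0
Cars crossed by step 5: 7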